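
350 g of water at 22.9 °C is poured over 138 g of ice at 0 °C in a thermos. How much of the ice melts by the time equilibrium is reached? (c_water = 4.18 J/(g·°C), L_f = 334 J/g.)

Heat available from the water dropping to 0 °C: 350×4.18×22.9 = 33503 J.
Melting all 138 g of ice would need 138×334 = 46092 J.
33503 J < 46092 J, so only part of the ice melts and the system sits at 0 °C.
m_melt = 33503 / L_f = 100.3 g.

m_melted ≈ 100 g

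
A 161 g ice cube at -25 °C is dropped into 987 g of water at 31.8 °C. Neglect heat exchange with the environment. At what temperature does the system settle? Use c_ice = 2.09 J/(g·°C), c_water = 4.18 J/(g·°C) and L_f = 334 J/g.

T_f ≈ 14.4 °C

Heat gained plus heat lost sum to zero:
warm ice to 0 °C: 161×2.09×(0 − (-25)) = 8412.2
  fusion: m_ice L_f = 161×334 = 53774
  meltwater 0→T: 161×4.18×T = 672.98 T
  water cools: 987×4.18×(T − 31.8) = 4125.7(T − 31.8)
4798.6 T = 131196 − 62186 = 69010
T ≈ 14.38 °C (positive, so assuming full melt was valid).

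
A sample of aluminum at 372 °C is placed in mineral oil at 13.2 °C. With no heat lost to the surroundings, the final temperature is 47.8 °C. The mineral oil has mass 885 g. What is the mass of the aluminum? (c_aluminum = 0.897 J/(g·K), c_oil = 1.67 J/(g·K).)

|Q_aluminum| = |Q_oil|:
m·0.897·(372 − 47.8) = 885·1.67·(47.8 − 13.2)
290.81 m = 51137  ⇒  m ≈ 175.8 g

m ≈ 176 g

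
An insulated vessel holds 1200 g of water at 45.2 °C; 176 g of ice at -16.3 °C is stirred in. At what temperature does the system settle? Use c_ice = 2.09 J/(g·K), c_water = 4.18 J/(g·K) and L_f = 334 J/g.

T_f ≈ 28.2 °C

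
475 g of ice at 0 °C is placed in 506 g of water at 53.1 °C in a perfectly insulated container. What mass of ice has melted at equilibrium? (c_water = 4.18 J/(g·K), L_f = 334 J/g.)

m_melted ≈ 336 g

Heat available from the water dropping to 0 °C: 506×4.18×53.1 = 112311 J.
Melting all 475 g of ice would need 475×334 = 158650 J.
Since 112311 < 158650 J, not all the ice melts; equilibrium is at 0 °C.
m_melt = 112311 / L_f = 336.3 g.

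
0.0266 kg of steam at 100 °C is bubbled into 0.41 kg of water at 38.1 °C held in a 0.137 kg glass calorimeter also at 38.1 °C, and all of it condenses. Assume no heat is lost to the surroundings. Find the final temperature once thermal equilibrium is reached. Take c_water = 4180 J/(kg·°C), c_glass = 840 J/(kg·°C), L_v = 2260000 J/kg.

T_f ≈ 72.6 °C

Taking heat into each body as positive, Σ m c ΔT = 0:
steam→water at 100 °C releases m L_v = 0.0266·2260000 = 60116; condensate cools 100→T: 0.0266·4180·(T − 100) = 111.19(T − 100); original water: 1713.8(T − 38.1); glass cup: 0.137·840·(T − 38.1) = 115.08(T − 38.1)
1940.1 T = 60116 + 11119 + 69680 = 140915
T ≈ 72.63 °C, under the boiling point, so the assumption holds.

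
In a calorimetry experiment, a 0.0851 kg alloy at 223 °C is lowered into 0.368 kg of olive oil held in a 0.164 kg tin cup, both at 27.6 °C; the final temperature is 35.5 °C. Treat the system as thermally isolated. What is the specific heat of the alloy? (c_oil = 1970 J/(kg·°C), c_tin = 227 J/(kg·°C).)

c ≈ 377 J/(kg·°C)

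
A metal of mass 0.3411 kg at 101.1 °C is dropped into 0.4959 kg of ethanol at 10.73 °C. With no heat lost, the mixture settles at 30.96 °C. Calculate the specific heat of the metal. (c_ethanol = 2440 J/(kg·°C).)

Net heat exchanged in the isolated system is zero:
0.3411·c·(30.96 − 101.1) + 0.4959·2440·(30.96 − 10.73) = 0
-23.92 c = -24478
c = -24478/-23.92 ≈ 1023 J/(kg·°C)

c ≈ 1020 J/(kg·°C)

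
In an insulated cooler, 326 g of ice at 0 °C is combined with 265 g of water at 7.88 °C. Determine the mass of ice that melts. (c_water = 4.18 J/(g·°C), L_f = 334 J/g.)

m_melted ≈ 26.1 g

Heat available from the water dropping to 0 °C: 265·4.18·7.88 = 8728.7 J.
Fully melting the ice requires m_ice L_f = 326·334 = 108884 J.
That's not enough to melt it all — equilibrium is at 0 °C with ice remaining.
m_melted·334 = 8728.7  ⇒  m_melted ≈ 26.13 g.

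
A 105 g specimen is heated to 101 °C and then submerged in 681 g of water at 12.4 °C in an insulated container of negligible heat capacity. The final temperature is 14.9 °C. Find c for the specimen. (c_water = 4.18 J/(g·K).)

c ≈ 0.787 J/(g·K)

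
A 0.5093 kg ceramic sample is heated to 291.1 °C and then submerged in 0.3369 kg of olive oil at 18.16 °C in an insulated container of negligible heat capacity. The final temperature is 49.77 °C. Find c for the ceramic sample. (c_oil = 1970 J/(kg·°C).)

c ≈ 171 J/(kg·°C)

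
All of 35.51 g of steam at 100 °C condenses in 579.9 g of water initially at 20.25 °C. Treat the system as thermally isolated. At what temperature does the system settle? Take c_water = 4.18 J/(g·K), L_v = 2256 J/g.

T_f ≈ 56.0 °C

Net heat exchanged in the isolated system is zero:
latent heat released on condensation: 35.51×2256 = 80111; condensate cools 100→T: 35.51×4.18×(T − 100) = 148.43(T − 100); original water: 2424(T − 20.25)
2572.4 T = 80111 + 14843 + 49086 = 144039
T ≈ 55.99 °C, under the boiling point, so the assumption holds.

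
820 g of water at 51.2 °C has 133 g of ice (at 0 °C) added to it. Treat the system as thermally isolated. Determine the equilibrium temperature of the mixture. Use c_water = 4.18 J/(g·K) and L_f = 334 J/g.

T_f ≈ 32.9 °C

Taking heat into each body as positive, Σ m c ΔT = 0:
latent heat to melt: 133·334 = 44422; warm the meltwater: 555.94 T; water: 3427.6(T − 51.2)
3983.5 T = 175493 − 44422 = 131071
T ≈ 32.90 °C (positive, so assuming full melt was valid).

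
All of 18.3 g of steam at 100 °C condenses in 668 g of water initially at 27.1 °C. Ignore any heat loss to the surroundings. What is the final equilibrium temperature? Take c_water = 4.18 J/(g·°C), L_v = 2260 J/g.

T_f ≈ 43.5 °C

Energy conservation, ΣQ = 0:
latent heat released on condensation: 18.3×2260 = 41358
  condensed water 100 °C→T: 76.49(T − 100)
  water warms: 668×4.18×(T − 27.1) = 2792.2(T − 27.1)
2868.7 T = 41358 + 7649.4 + 75670 = 124677
T ≈ 43.46 °C — below 100 °C, confirming all the steam condensed.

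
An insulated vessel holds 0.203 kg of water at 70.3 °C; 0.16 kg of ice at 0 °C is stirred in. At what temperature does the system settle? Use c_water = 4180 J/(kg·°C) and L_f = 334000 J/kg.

Let T be the final temperature. ΣQ_i = 0:
latent heat to melt: 0.16×334000 = 53440
  meltwater 0→T: 0.16×4180×T = 668.8 T
  water cools: 0.203×4180×(T − 70.3) = 848.54(T − 70.3)
1517.3 T = 59652 − 53440 = 6212.4
T ≈ 4.09 °C — above 0 °C, consistent with complete melting.

T_f ≈ 4.1 °C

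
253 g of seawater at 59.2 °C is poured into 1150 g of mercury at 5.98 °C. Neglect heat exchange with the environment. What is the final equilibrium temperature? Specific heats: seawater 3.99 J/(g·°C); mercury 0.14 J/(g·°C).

T_f ≈ 51.9 °C

Taking heat into each body as positive, Σ m c ΔT = 0:
253·3.99·(T − 59.2) + 1150·0.14·(T − 5.98) = 0
1170.5 T = 60723
T = 60723/1170.5 ≈ 51.88 °C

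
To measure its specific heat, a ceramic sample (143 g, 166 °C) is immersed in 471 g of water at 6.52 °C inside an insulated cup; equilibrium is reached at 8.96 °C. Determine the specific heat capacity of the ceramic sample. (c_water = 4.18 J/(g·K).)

c ≈ 0.214 J/(g·K)

Heat lost by the ceramic sample = heat gained by the water:
143×c×(166 − 8.96) = 471×4.18×(8.96 − 6.52)
22457 c = 4803.8  ⇒  c ≈ 0.2139 J/(g·K)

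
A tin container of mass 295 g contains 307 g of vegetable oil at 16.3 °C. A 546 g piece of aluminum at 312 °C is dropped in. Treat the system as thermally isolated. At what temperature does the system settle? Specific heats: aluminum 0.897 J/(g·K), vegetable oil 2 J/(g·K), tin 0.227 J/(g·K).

Heat gained plus heat lost sum to zero:
546·0.897·(T − 312) + 307·2·(T − 16.3) + 295·0.227·(T − 16.3) = 0
489.76(T − 312) + 614(T − 16.3) + 66.97(T − 16.3) = 0
1170.7 T = 163905
T ≈ 140.00 °C

T_f ≈ 140.0 °C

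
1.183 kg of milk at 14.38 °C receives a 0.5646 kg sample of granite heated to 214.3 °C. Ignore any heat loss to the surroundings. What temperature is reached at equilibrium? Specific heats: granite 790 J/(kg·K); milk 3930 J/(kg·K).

T_f ≈ 31.9 °C

T_f = Σ m_i c_i T_i / Σ m_i c_i:
T_f = (446.03·214.3 + 4649.2·14.38) / (446.03 + 4649.2)
    = 162440 / 5095.2 ≈ 31.88 °C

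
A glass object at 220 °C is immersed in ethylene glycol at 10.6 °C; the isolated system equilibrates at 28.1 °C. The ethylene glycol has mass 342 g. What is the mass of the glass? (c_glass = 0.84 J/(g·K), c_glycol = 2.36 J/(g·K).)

m ≈ 87.6 g

Net heat exchanged in the isolated system is zero:
m·0.84·(28.1 − 220) + 342·2.36·(28.1 − 10.6) = 0
-161.2 m = -14125
m = -14125/-161.2 ≈ 87.62 g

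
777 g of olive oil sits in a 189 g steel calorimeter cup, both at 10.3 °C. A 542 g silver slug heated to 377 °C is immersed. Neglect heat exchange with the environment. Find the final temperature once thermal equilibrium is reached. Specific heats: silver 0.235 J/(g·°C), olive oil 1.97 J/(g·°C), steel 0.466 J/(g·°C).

With ΣQ=0 the equilibrium temperature is the m·c-weighted mean:
T_f = (127.37·377 + 1530.7·10.3 + 88.07·10.3) / (127.37 + 1530.7 + 88.07)
    = 64692 / 1746.1 ≈ 37.05 °C

T_f ≈ 37.0 °C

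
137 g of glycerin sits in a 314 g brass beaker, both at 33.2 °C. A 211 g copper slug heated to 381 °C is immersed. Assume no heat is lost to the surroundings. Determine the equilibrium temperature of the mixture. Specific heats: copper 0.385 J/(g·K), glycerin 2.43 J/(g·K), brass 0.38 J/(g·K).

T_f ≈ 86.2 °C

Net heat exchanged in the isolated system is zero:
211*0.385*(T − 381) + 137*2.43*(T − 33.2) + 314*0.38*(T − 33.2) = 0
81.23(T − 381) + 332.91(T − 33.2) + 119.32(T − 33.2) = 0
533.47 T = 45965
T = 45965/533.47 ≈ 86.16 °C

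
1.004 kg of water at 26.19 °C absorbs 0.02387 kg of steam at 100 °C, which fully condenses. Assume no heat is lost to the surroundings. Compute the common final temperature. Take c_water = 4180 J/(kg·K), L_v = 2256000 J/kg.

T_f ≈ 40.4 °C

Energy conservation, ΣQ = 0:
condense steam: −0.02387×2256000 = −53851
  condensed water 100 °C→T: 99.78(T − 100)
  water warms: 1.004×4180×(T − 26.19) = 4196.7(T − 26.19)
4296.5 T = 53851 + 9977.7 + 109912 = 173740
T ≈ 40.44 °C, under the boiling point, so the assumption holds.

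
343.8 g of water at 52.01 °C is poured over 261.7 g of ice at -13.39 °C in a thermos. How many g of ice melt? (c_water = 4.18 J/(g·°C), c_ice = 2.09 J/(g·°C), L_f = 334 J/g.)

Cooling the water to 0 °C releases 343.8×4.18×52.01 = 74743 J.
Of that, 261.7×2.09×13.39 = 7323.7 J goes to bring the ice to 0 °C, leaving 67419 J.
Fully melting the ice requires m_ice L_f = 261.7×334 = 87408 J.
Since 67419 < 87408 J, not all the ice melts; equilibrium is at 0 °C.
m_melt = 67419 / L_f = 201.9 g.

m_melted ≈ 202 g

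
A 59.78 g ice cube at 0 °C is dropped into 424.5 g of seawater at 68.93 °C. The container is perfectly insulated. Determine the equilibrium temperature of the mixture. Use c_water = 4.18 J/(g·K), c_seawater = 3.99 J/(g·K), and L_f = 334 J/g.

Let T be the final temperature. ΣQ_i = 0:
fusion: m_ice L_f = 59.78·334 = 19967
  meltwater 0→T: 59.78·4.18·T = 249.88 T
  seawater: 1693.8(T − 68.93)
1943.6 T = 116751 − 19967 = 96784
T ≈ 49.80 °C (positive, so assuming full melt was valid).

T_f ≈ 49.8 °C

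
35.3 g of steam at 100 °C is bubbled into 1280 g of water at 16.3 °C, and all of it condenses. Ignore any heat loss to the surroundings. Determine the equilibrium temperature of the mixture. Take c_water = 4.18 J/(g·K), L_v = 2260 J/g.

T_f ≈ 33.1 °C

Setting the total heat transfer to zero:
steam→water at 100 °C releases m L_v = 35.3·2260 = 79778; condensate cools 100→T: 35.3·4.18·(T − 100) = 147.55(T − 100); water warms: 1280·4.18·(T − 16.3) = 5350.4(T − 16.3)
5498 T = 79778 + 14755 + 87212 = 181745
T ≈ 33.06 °C (< 100 °C, so full condensation is consistent).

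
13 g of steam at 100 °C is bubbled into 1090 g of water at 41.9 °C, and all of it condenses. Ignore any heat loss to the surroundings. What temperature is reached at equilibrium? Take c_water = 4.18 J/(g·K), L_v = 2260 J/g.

T_f ≈ 49.0 °C

Let T be the final temperature. ΣQ_i = 0:
latent heat released on condensation: 13·2260 = 29380; condensed water 100 °C→T: 54.34(T − 100); water warms: 1090·4.18·(T − 41.9) = 4556.2(T − 41.9)
4610.5 T = 29380 + 5434 + 190905 = 225719
T ≈ 48.96 °C, under the boiling point, so the assumption holds.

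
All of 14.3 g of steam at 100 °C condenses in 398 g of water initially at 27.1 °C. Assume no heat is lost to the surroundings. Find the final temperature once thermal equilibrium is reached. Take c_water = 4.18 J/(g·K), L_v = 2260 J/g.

T_f ≈ 48.4 °C

Net heat exchanged in the isolated system is zero:
latent heat released on condensation: 14.3·2260 = 32318
  condensed water 100 °C→T: 59.77(T − 100)
  water warms: 398·4.18·(T − 27.1) = 1663.6(T − 27.1)
1723.4 T = 32318 + 5977.4 + 45085 = 83380
T ≈ 48.38 °C — below 100 °C, confirming all the steam condensed.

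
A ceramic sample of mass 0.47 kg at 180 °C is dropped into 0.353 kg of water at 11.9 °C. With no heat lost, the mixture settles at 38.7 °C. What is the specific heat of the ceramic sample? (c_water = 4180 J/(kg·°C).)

Heat gained plus heat lost sum to zero:
0.47·c·(38.7 − 180) + 0.353·4180·(38.7 − 11.9) = 0
-66.41 c = -39544
c = -39544/-66.41 ≈ 595.5 J/(kg·°C)

c ≈ 595 J/(kg·°C)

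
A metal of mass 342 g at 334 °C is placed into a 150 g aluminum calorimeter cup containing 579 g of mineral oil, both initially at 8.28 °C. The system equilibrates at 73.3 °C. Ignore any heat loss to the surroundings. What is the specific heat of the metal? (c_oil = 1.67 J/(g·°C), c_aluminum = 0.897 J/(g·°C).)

Heat gained plus heat lost sum to zero:
342·c·(73.3 − 334) + 579·1.67·(73.3 − 8.28) + 150·0.897·(73.3 − 8.28) = 0
-89159 c = -71618
c = -71618/-89159 ≈ 0.8033 J/(g·°C)

c ≈ 0.803 J/(g·°C)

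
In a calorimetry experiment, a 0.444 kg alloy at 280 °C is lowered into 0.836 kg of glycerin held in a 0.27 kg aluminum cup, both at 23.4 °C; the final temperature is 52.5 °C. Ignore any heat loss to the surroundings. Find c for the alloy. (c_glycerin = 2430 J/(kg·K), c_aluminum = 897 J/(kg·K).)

c ≈ 655 J/(kg·K)

Taking heat into each body as positive, Σ m c ΔT = 0:
0.444·c·(52.5 − 280) + 0.836·2430·(52.5 − 23.4) + 0.27·897·(52.5 − 23.4) = 0
-101.01 c = -66164
c = -66164/-101.01 ≈ 655 J/(kg·K)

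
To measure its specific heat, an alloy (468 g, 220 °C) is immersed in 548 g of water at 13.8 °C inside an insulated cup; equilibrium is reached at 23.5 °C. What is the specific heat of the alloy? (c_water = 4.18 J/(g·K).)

Setting the total heat transfer to zero:
468×c×(23.5 − 220) + 548×4.18×(23.5 − 13.8) = 0
-91962 c = -22219
c = -22219/-91962 ≈ 0.2416 J/(g·K)

c ≈ 0.242 J/(g·K)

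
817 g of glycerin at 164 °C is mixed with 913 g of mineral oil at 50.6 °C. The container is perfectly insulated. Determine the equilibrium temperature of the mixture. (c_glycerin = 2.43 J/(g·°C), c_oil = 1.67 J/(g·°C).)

With ΣQ=0 the equilibrium temperature is the m·c-weighted mean:
T_f = (1985.3·164 + 1524.7·50.6) / (1985.3 + 1524.7)
    = 402741 / 3510 ≈ 114.74 °C

T_f ≈ 114.7 °C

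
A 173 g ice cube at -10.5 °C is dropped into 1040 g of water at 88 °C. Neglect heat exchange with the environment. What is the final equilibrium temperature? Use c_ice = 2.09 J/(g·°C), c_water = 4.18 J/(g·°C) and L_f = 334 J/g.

T_f ≈ 63.3 °C

Let T be the final temperature. ΣQ_i = 0:
warm ice to 0 °C: 173·2.09·(0 − (-10.5)) = 3796.5
  melt ice: 173·334 = 57782
  meltwater 0→T: 173·4.18·T = 723.14 T
  water cools: 1040·4.18·(T − 88) = 4347.2(T − 88)
5070.3 T = 382554 − 61578 = 320975
T ≈ 63.30 °C. Since T > 0 °C, the all-ice-melts assumption holds.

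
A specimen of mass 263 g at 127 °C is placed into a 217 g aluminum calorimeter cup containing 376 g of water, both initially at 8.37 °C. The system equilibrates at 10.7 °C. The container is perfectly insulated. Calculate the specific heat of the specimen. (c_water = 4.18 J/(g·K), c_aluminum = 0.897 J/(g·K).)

c ≈ 0.135 J/(g·K)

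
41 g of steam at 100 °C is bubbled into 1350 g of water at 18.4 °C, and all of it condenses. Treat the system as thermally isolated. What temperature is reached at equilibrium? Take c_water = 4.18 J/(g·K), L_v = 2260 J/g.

T_f ≈ 36.7 °C

Taking heat into each body as positive, Σ m c ΔT = 0:
condense steam: −41×2260 = −92660
  condensed water 100 °C→T: 171.38(T − 100)
  water warms: 1350×4.18×(T − 18.4) = 5643(T − 18.4)
5814.4 T = 92660 + 17138 + 103831 = 213629
T ≈ 36.74 °C (< 100 °C, so full condensation is consistent).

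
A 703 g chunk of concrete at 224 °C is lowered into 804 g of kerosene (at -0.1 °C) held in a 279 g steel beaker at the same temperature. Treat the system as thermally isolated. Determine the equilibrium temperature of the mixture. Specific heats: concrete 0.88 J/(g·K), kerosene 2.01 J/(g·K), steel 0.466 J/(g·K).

T_f is the heat-capacity-weighted average of the initial temperatures:
T_f = (618.64*224 + 1616*(-0.1) + 130.01*(-0.1)) / (618.64 + 1616 + 130.01)
    = 138401 / 2364.7 ≈ 58.53 °C

T_f ≈ 58.5 °C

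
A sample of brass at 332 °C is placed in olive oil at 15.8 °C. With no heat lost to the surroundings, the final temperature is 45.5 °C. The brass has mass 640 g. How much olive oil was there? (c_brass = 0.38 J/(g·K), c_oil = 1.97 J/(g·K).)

m ≈ 1190 g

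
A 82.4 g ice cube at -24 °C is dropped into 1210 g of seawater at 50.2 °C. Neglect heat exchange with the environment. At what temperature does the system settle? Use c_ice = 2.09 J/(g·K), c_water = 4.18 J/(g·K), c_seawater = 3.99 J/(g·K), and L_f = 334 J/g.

Net heat exchanged in the isolated system is zero:
warm ice to 0 °C: 82.4×2.09×(0 − (-24)) = 4133.2; melt ice: 82.4×334 = 27522; warm the meltwater: 344.43 T; seawater cools: 1210×3.99×(T − 50.2) = 4827.9(T − 50.2)
5172.3 T = 242361 − 31655 = 210706
T ≈ 40.74 °C (positive, so assuming full melt was valid).

T_f ≈ 40.7 °C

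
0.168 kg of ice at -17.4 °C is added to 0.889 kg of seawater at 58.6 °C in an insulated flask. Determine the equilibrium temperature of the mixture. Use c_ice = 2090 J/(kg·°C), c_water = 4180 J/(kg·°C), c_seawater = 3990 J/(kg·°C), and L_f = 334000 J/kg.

T_f ≈ 34.3 °C

Energy balance with sensible and latent terms:
warm ice to 0 °C: 0.168·2090·(0 − (-17.4)) = 6109.5; melt ice: 0.168·334000 = 56112; meltwater 0→T: 0.168·4180·T = 702.24 T; seawater: 3547.1(T − 58.6)
4249.4 T = 207861 − 62221 = 145639
T ≈ 34.27 °C (positive, so assuming full melt was valid).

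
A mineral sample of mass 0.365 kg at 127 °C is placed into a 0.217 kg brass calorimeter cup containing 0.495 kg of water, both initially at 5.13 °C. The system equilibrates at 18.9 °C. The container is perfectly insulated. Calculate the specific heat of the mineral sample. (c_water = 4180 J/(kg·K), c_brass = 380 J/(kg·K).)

c ≈ 751 J/(kg·K)

Conservation of energy gives ΣQ = 0:
0.365·c·(18.9 − 127) + 0.495·4180·(18.9 − 5.13) + 0.217·380·(18.9 − 5.13) = 0
-39.46 c = -29627
c = -29627/-39.46 ≈ 750.9 J/(kg·K)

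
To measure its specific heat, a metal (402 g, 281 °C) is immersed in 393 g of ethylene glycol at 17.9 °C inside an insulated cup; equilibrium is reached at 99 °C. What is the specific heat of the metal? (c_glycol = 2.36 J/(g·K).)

c ≈ 1.03 J/(g·K)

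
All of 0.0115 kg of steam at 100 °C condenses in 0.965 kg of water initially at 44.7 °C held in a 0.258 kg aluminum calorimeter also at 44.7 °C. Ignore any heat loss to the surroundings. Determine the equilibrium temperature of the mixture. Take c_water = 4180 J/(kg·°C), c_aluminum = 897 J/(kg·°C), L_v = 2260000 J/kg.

Energy conservation, ΣQ = 0:
latent heat released on condensation: 0.0115×2260000 = 25990; condensate cools 100→T: 0.0115×4180×(T − 100) = 48.07(T − 100); original water: 4033.7(T − 44.7); cup: 231.43(T − 44.7)
4313.2 T = 25990 + 4807 + 190651 = 221448
T ≈ 51.34 °C, under the boiling point, so the assumption holds.

T_f ≈ 51.3 °C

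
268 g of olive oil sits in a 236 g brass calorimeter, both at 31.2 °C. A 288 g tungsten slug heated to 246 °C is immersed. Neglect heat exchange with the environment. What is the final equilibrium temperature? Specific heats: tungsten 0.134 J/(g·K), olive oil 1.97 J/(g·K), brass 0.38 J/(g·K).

T_f ≈ 43.8 °C

Taking heat into each body as positive, Σ m c ΔT = 0:
288*0.134*(T − 246) + 268*1.97*(T − 31.2) + 236*0.38*(T − 31.2) = 0
38.59(T − 246) + 527.96(T − 31.2) + 89.68(T − 31.2) = 0
(38.59 + 527.96 + 89.68) T = 38.59*246 + 527.96*31.2 + 89.68*31.2
T ≈ 43.83 °C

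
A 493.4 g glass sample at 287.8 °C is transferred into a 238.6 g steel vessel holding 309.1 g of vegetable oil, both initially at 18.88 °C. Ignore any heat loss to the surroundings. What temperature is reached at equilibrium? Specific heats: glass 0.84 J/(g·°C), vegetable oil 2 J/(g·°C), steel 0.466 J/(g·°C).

Heat gained plus heat lost sum to zero:
493.4×0.84×(T − 287.8) + 309.1×2×(T − 18.88) + 238.6×0.466×(T − 18.88) = 0
(414.46 + 618.2 + 111.19) T = 414.46×287.8 + 618.2×18.88 + 111.19×18.88
T ≈ 116.32 °C

T_f ≈ 116.3 °C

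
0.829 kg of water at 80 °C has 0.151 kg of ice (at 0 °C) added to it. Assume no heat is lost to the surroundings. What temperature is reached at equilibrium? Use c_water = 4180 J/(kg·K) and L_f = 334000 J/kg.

T_f ≈ 55.4 °C

Energy balance with sensible and latent terms:
melt ice: 0.151·334000 = 50434
  meltwater 0→T: 0.151·4180·T = 631.18 T
  water: 3465.2(T − 80)
4096.4 T = 277218 − 50434 = 226784
T ≈ 55.36 °C. Since T > 0 °C, the all-ice-melts assumption holds.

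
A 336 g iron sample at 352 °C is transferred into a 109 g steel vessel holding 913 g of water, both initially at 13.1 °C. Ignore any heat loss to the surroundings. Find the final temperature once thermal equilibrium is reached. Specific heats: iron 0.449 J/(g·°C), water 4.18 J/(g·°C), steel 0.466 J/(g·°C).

T_f ≈ 25.8 °C

Setting the total heat transfer to zero:
336·0.449·(T − 352) + 913·4.18·(T − 13.1) + 109·0.466·(T − 13.1) = 0
4018 T = 103764
T = 103764/4018 ≈ 25.82 °C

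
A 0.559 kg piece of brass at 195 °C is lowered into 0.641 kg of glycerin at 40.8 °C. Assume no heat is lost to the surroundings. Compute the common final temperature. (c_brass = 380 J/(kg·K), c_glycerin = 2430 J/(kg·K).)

Heat lost by the brass equals heat gained by the glycerin:
0.559×380×(195 − T) = 0.641×2430×(T − 40.8)
212.42(195 − T) = 1557.6(T − 40.8)
1770.1 T = 104973  ⇒  T ≈ 59.31 °C

T_f ≈ 59.3 °C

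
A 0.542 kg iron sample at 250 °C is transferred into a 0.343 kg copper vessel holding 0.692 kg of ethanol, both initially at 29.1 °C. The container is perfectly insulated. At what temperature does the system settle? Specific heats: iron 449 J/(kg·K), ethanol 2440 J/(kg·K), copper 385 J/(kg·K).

T_f ≈ 55.1 °C

Net heat exchanged in the isolated system is zero:
0.542·449·(T − 250) + 0.692·2440·(T − 29.1) + 0.343·385·(T − 29.1) = 0
243.36(T − 250) + 1688.5(T − 29.1) + 132.06(T − 29.1) = 0
2063.9 T = 113817
T ≈ 55.15 °C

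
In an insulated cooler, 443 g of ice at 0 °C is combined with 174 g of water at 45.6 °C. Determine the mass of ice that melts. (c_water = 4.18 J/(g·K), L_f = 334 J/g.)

m_melted ≈ 99.3 g

Water can give up m c ΔT = 174×4.18×45.6 = 33166 J before reaching 0 °C.
Melting all 443 g of ice would need 443×334 = 147962 J.
33166 J < 147962 J, so only part of the ice melts and the system sits at 0 °C.
Mass melted = 33166/334 ≈ 99.3 g.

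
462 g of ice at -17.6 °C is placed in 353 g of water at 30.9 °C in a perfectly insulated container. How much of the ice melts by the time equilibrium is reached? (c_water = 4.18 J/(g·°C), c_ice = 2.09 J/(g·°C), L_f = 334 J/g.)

Cooling the water to 0 °C releases 353×4.18×30.9 = 45594 J.
Of that, 462×2.09×17.6 = 16994 J goes to bring the ice to 0 °C, leaving 28600 J.
Melting all 462 g of ice would need 462×334 = 154308 J.
That's not enough to melt it all — equilibrium is at 0 °C with ice remaining.
m_melt = 28600 / L_f = 85.63 g.

m_melted ≈ 85.6 g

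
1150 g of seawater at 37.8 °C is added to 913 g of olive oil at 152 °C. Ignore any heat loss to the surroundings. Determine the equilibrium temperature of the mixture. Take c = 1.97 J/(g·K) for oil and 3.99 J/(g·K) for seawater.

T_f ≈ 70.0 °C

With ΣQ=0 the equilibrium temperature is the m·c-weighted mean:
T_f = (1798.6·152 + 4588.5·37.8) / (1798.6 + 4588.5)
    = 446834 / 6387.1 ≈ 69.96 °C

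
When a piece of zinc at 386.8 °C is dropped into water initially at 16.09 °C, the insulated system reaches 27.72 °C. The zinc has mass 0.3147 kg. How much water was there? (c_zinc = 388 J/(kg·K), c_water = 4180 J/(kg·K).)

m ≈ 0.902 kg

Heat lost by the zinc = heat gained by the water:
0.3147×388×(386.8 − 27.72) = m×4180×(27.72 − 16.09)
48613 m = 43845  ⇒  m ≈ 0.9019 kg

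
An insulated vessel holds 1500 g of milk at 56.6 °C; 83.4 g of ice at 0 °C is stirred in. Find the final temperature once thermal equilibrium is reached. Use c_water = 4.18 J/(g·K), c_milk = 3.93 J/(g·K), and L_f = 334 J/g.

Energy conservation, ΣQ = 0:
latent heat to melt: 83.4×334 = 27856; warm the meltwater: 348.61 T; milk cools: 1500×3.93×(T − 56.6) = 5895(T − 56.6)
6243.6 T = 333657 − 27856 = 305801
T ≈ 48.98 °C — above 0 °C, consistent with complete melting.

T_f ≈ 49.0 °C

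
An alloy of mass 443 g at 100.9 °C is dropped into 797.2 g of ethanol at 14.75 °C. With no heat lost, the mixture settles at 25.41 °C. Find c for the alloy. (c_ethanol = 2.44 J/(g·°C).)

m_s c (T_s − T_f) = m_ethanol c_ethanol (T_f − T_0):
443×c×(100.9 − 25.41) = 797.2×2.44×(25.41 − 14.75)
33442 c = 20735  ⇒  c ≈ 0.62 J/(g·°C)

c ≈ 0.62 J/(g·°C)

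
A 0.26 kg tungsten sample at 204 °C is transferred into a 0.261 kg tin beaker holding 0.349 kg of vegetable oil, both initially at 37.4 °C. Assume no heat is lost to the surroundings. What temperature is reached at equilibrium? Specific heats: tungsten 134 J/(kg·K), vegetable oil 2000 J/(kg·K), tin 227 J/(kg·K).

Taking heat into each body as positive, Σ m c ΔT = 0:
0.26*134*(T − 204) + 0.349*2000*(T − 37.4) + 0.261*227*(T − 37.4) = 0
792.09 T = 35428
T = 35428 / 792.09 = 44.7 °C

T_f ≈ 44.7 °C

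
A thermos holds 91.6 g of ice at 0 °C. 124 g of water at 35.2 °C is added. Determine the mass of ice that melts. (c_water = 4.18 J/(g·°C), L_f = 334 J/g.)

Water can give up m c ΔT = 124×4.18×35.2 = 18245 J before reaching 0 °C.
Fully melting the ice requires m_ice L_f = 91.6×334 = 30594 J.
Since 18245 < 30594 J, not all the ice melts; equilibrium is at 0 °C.
m_melt = 18245 / L_f = 54.63 g.

m_melted ≈ 54.6 g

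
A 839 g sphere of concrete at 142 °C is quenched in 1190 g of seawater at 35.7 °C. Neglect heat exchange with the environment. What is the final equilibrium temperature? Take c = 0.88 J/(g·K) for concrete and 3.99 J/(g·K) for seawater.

T_f ≈ 50.0 °C

With ΣQ=0 the equilibrium temperature is the m·c-weighted mean:
T_f = (738.32×142 + 4748.1×35.7) / (738.32 + 4748.1)
    = 274349 / 5486.4 ≈ 50.01 °C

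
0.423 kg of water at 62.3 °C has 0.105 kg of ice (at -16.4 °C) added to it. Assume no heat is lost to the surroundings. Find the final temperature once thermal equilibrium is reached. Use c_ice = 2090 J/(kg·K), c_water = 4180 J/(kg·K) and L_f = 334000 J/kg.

Energy conservation, ΣQ = 0:
ice -16.4→0 °C: 0.105·2090·16.4 = 3599
  fusion: m_ice L_f = 0.105·334000 = 35070
  meltwater 0→T: 0.105·4180·T = 438.9 T
  water: 1768.1(T − 62.3)
2207 T = 110155 − 38669 = 71486
T ≈ 32.39 °C. Since T > 0 °C, the all-ice-melts assumption holds.

T_f ≈ 32.4 °C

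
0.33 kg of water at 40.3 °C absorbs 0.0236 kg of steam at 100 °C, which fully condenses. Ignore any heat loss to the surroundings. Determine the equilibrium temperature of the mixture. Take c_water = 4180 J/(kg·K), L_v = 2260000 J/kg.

T_f ≈ 80.4 °C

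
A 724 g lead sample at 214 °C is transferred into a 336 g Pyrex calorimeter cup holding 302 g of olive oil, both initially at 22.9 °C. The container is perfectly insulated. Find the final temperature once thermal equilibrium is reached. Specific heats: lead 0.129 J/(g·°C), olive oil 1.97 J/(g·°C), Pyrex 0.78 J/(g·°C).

T_f ≈ 41.7 °C

T_f = Σ m_i c_i T_i / Σ m_i c_i:
T_f = (93.4×214 + 594.94×22.9 + 262.08×22.9) / (93.4 + 594.94 + 262.08)
    = 39613 / 950.42 ≈ 41.68 °C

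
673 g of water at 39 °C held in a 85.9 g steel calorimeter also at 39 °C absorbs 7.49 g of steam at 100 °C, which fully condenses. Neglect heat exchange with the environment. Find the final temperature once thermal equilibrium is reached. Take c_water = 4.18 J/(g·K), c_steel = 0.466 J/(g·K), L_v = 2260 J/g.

Taking heat into each body as positive, Σ m c ΔT = 0:
condense steam: −7.49·2260 = −16927; condensed water 100 °C→T: 31.31(T − 100); original water: 2813.1(T − 39); cup: 40.03(T − 39)
2884.5 T = 16927 + 3130.8 + 111274 = 131332
T ≈ 45.53 °C (< 100 °C, so full condensation is consistent).

T_f ≈ 45.5 °C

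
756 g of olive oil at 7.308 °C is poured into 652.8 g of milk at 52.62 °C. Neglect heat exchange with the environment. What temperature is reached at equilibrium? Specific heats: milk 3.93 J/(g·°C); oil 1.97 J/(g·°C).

T_f ≈ 36.0 °C

Energy conservation, ΣQ = 0:
652.8*3.93*(T − 52.62) + 756*1.97*(T − 7.308) = 0
2565.5(T − 52.62) + 1489.3(T − 7.308) = 0
(2565.5 + 1489.3) T = 2565.5*52.62 + 1489.3*7.308
T = 145881/4054.8 ≈ 35.98 °C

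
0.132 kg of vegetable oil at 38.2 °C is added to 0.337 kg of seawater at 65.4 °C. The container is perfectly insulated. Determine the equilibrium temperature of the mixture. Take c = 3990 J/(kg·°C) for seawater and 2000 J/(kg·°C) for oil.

Let T be the final temperature. ΣQ_i = 0:
0.337*3990*(T − 65.4) + 0.132*2000*(T − 38.2) = 0
1344.6(T − 65.4) + 264(T − 38.2) = 0
1608.6 T = 98024
T = 98024/1608.6 ≈ 60.94 °C

T_f ≈ 60.9 °C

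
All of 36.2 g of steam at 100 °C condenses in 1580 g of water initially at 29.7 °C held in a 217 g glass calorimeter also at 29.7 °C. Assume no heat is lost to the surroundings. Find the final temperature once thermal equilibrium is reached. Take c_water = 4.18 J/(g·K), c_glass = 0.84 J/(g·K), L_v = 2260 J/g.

T_f ≈ 43.0 °C

Net heat exchanged in the isolated system is zero:
steam→water at 100 °C releases m L_v = 36.2×2260 = 81812
  condensate cools 100→T: 36.2×4.18×(T − 100) = 151.32(T − 100)
  water warms: 1580×4.18×(T − 29.7) = 6604.4(T − 29.7)
  glass cup: 217×0.84×(T − 29.7) = 182.28(T − 29.7)
6938 T = 81812 + 15132 + 201564 = 298508
T ≈ 43.03 °C (< 100 °C, so full condensation is consistent).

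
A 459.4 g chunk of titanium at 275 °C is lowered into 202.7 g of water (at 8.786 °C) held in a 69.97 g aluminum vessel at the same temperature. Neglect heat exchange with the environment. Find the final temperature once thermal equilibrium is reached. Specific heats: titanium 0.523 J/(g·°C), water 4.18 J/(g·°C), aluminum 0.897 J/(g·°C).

Net heat exchanged in the isolated system is zero:
459.4×0.523×(T − 275) + 202.7×4.18×(T − 8.786) + 69.97×0.897×(T − 8.786) = 0
(240.27 + 847.29 + 62.76) T = 240.27×275 + 847.29×8.786 + 62.76×8.786
T = 74069 / 1150.3 = 64.4 °C

T_f ≈ 64.4 °C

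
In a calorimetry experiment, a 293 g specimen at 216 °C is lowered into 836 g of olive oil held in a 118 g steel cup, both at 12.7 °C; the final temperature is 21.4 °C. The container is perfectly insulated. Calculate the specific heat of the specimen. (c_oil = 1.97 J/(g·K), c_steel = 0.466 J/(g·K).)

c ≈ 0.26 J/(g·K)

Let T be the final temperature. ΣQ_i = 0:
293×c×(21.4 − 216) + 836×1.97×(21.4 − 12.7) + 118×0.466×(21.4 − 12.7) = 0
-57018 c = -14807
c = -14807/-57018 ≈ 0.2597 J/(g·K)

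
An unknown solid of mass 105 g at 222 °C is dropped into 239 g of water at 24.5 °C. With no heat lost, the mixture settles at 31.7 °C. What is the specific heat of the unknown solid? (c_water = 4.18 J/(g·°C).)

c ≈ 0.36 J/(g·°C)

Heat lost by the unknown solid = heat gained by the water:
105·c·(222 − 31.7) = 239·4.18·(31.7 − 24.5)
19982 c = 7192.9  ⇒  c ≈ 0.36 J/(g·°C)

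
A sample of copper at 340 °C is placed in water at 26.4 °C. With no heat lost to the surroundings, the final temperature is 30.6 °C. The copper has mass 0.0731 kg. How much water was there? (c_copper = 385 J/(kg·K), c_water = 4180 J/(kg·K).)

m ≈ 0.496 kg

|Q_copper| = |Q_water|:
0.0731×385×(340 − 30.6) = m×4180×(30.6 − 26.4)
17556 m = 8707.6  ⇒  m ≈ 0.496 kg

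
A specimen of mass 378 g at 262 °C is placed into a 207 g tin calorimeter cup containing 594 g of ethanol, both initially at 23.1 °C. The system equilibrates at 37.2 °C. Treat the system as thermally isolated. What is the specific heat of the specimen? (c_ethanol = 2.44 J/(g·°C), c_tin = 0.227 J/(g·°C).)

c ≈ 0.248 J/(g·°C)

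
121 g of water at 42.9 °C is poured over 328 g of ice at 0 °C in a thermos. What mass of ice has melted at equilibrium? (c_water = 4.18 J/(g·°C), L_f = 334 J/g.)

m_melted ≈ 65 g

Water can give up m c ΔT = 121×4.18×42.9 = 21698 J before reaching 0 °C.
Melting all 328 g of ice would need 328×334 = 109552 J.
Since 21698 < 109552 J, not all the ice melts; equilibrium is at 0 °C.
m_melted×334 = 21698  ⇒  m_melted ≈ 64.96 g.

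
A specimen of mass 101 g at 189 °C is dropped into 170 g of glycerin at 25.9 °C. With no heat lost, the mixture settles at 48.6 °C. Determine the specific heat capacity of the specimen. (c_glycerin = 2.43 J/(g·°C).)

c ≈ 0.661 J/(g·°C)

Net heat exchanged in the isolated system is zero:
101×c×(48.6 − 189) + 170×2.43×(48.6 − 25.9) = 0
-14180 c = -9377.4
c = -9377.4/-14180 ≈ 0.6613 J/(g·°C)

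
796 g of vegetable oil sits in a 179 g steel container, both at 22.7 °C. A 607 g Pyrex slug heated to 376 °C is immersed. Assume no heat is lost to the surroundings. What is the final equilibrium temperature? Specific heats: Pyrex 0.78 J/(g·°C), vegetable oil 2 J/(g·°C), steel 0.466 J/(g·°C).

T_f ≈ 100.5 °C

T_f is the heat-capacity-weighted average of the initial temperatures:
T_f = (473.46×376 + 1592×22.7 + 83.41×22.7) / (473.46 + 1592 + 83.41)
    = 216053 / 2148.9 ≈ 100.54 °C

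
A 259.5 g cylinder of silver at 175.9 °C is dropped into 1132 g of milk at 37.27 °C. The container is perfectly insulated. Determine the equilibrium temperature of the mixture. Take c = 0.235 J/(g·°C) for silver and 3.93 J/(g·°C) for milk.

T_f ≈ 39.1 °C

Heat lost by the silver equals heat gained by the milk:
259.5*0.235*(175.9 − T) = 1132*3.93*(T − 37.27)
60.98(175.9 − T) = 4448.8(T − 37.27)
4509.7 T = 176532  ⇒  T ≈ 39.14 °C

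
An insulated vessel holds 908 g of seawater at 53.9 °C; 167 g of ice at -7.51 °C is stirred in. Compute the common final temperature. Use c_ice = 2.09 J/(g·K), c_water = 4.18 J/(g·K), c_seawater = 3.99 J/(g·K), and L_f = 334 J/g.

T_f ≈ 31.7 °C

Heat gained plus heat lost sum to zero:
ice -7.51→0 °C: 167×2.09×7.51 = 2621.2
  fusion: m_ice L_f = 167×334 = 55778
  meltwater 0→T: 167×4.18×T = 698.06 T
  seawater: 3622.9(T − 53.9)
4321 T = 195275 − 58399 = 136876
T ≈ 31.68 °C — above 0 °C, consistent with complete melting.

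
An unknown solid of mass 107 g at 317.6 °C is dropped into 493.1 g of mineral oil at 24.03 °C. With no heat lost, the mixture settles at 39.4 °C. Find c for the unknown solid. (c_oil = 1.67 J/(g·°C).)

c ≈ 0.425 J/(g·°C)

Heat gained plus heat lost sum to zero:
107×c×(39.4 − 317.6) + 493.1×1.67×(39.4 − 24.03) = 0
-29767 c = -12657
c = -12657/-29767 ≈ 0.4252 J/(g·°C)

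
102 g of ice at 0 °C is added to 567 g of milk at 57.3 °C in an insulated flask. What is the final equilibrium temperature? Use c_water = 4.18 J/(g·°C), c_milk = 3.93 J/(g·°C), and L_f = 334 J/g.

Net heat exchanged in the isolated system is zero:
fusion: m_ice L_f = 102·334 = 34068
  meltwater 0→T: 102·4.18·T = 426.36 T
  milk: 2228.3(T − 57.3)
2654.7 T = 127682 − 34068 = 93614
T ≈ 35.26 °C (positive, so assuming full melt was valid).

T_f ≈ 35.3 °C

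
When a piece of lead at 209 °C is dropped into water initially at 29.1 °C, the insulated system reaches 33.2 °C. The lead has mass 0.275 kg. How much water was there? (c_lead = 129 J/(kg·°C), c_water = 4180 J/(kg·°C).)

m ≈ 0.364 kg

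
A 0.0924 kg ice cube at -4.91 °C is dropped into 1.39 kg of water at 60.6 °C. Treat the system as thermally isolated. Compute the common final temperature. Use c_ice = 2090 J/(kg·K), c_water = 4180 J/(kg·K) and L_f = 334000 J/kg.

T_f ≈ 51.7 °C

Energy conservation, ΣQ = 0:
ice -4.91→0 °C: 0.0924·2090·4.91 = 948.2; fusion: m_ice L_f = 0.0924·334000 = 30862; warm the meltwater: 386.23 T; water: 5810.2(T − 60.6)
6196.4 T = 352098 − 31810 = 320288
T ≈ 51.69 °C — above 0 °C, consistent with complete melting.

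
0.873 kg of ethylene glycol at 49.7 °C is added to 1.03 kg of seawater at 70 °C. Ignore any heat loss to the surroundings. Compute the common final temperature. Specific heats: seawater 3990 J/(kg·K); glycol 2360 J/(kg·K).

T_f ≈ 63.2 °C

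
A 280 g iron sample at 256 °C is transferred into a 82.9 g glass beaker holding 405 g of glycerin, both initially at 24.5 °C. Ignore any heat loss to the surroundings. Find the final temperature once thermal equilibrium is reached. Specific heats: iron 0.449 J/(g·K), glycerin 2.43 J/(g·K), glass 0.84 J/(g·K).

T_f ≈ 49.2 °C

T_f = Σ m_i c_i T_i / Σ m_i c_i:
T_f = (125.72·256 + 984.15·24.5 + 69.64·24.5) / (125.72 + 984.15 + 69.64)
    = 58002 / 1179.5 ≈ 49.17 °C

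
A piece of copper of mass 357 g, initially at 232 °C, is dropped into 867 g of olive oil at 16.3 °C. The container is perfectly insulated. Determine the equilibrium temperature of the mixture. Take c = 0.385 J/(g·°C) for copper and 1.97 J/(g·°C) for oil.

Conservation of energy gives ΣQ = 0:
357×0.385×(T − 232) + 867×1.97×(T − 16.3) = 0
137.44(T − 232) + 1708(T − 16.3) = 0
1845.4 T = 59727
T = 59727 / 1845.4 = 32.4 °C

T_f ≈ 32.4 °C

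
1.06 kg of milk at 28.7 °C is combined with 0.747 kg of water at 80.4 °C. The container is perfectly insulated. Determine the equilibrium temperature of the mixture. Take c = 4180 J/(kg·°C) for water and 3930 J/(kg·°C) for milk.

Setting the total heat transfer to zero:
0.747×4180×(T − 80.4) + 1.06×3930×(T − 28.7) = 0
(3122.5 + 4165.8) T = 3122.5×80.4 + 4165.8×28.7
T = 370604/7288.3 ≈ 50.85 °C

T_f ≈ 50.8 °C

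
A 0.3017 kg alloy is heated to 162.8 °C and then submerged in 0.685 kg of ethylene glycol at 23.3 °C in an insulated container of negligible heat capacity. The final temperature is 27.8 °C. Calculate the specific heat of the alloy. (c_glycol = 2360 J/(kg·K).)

c ≈ 179 J/(kg·K)

Let T be the final temperature. ΣQ_i = 0:
0.3017·c·(27.8 − 162.8) + 0.685·2360·(27.8 − 23.3) = 0
-40.73 c = -7274.7
c = -7274.7/-40.73 ≈ 178.6 J/(kg·K)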